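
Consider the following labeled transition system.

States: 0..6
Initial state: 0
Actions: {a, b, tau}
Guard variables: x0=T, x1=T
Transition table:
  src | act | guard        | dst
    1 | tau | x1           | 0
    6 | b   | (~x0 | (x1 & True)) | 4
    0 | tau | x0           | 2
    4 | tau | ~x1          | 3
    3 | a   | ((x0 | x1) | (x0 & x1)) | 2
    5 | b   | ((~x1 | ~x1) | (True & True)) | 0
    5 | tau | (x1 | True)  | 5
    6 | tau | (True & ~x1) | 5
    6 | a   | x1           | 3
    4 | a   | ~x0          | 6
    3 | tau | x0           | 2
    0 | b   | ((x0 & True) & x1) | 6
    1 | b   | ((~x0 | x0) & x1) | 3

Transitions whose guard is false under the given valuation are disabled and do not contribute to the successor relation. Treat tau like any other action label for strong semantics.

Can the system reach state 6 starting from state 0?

Answer: REACHABLE

Analysis:
After dropping false guards: 10 live edges.
L0 = {0}
L1 = {2,6}  now seen {0,2,6}
L2 = {3,4}  now seen {0,2,3,4,6}
Reach set: {0,2,3,4,6}
trace reaching 6: b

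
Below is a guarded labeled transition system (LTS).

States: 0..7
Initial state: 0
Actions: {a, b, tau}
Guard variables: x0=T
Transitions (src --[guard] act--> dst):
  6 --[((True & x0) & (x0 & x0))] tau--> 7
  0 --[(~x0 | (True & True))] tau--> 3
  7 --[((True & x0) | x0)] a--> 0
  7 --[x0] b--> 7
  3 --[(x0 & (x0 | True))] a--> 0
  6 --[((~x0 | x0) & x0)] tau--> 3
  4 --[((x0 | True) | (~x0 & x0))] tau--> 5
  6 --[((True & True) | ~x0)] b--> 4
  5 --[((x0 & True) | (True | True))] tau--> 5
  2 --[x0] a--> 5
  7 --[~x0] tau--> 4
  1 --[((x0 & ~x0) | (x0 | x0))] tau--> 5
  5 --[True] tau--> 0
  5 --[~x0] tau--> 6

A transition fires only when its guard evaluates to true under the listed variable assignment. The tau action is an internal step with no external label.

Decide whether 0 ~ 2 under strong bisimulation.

Refine partition for ~:
  round 0: {{0,1,2,3,4,5,6,7}}
  round 1: {{0,1,4,5},{2,3},{6},{7}}
  round 2: {{0},{1,4,5},{2,3},{6},{7}}
  round 3: {{0},{1,4},{2},{3},{5},{6},{7}}
7 equivalence class(es) (converged in 4)
class of 0: {0}; class of 2: {2}

Answer: NOT BISIMILAR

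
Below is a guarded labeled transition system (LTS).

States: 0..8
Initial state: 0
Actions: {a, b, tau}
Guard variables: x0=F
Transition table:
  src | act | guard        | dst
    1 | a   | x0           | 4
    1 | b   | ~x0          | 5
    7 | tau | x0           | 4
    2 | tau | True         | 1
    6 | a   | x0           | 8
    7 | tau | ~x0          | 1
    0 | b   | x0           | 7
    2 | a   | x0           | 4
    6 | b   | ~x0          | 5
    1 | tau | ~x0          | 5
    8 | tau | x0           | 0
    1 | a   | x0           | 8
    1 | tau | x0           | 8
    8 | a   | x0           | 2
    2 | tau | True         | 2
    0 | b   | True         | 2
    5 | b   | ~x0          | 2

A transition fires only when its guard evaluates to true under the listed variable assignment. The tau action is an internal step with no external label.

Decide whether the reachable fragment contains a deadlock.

Answer: DEADLOCK-FREE

Trace:
Reachable = {0,1,2,5}
  0: b→2  [deg 1]
  1: b→5  tau→5  [deg 2]
  2: tau→1  tau→2  [deg 2]
  5: b→2  [deg 1]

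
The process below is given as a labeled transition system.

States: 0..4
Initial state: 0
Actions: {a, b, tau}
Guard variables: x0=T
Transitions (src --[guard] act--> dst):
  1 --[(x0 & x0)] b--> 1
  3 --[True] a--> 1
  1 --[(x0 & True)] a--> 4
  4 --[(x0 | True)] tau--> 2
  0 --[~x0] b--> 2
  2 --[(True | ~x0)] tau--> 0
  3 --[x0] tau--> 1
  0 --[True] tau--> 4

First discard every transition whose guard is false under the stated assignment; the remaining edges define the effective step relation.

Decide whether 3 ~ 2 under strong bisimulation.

Answer: NOT BISIMILAR

Analysis:
Compute ~ classes (split until stable):
  round 0: {{0,1,2,3,4}}
  round 1: {{0,2,4},{1},{3}}
Fixed point at round 2; 3 class(es).
3∈{3}, 2∈{0,2,4}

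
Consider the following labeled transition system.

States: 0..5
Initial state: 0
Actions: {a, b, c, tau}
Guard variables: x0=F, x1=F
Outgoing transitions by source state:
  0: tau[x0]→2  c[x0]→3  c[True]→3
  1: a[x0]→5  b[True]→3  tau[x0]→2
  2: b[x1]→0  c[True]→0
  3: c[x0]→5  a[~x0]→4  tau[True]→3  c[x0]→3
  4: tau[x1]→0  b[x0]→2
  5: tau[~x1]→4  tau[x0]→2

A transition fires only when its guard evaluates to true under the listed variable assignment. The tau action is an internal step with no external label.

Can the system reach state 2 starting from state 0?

Guard filter leaves 6 enabled edge(s).
depth 0: {0}
depth 1: {3}  total {0,3}
depth 2: {4}  total {0,3,4}
Reach set: {0,3,4}

Answer: UNREACHABLE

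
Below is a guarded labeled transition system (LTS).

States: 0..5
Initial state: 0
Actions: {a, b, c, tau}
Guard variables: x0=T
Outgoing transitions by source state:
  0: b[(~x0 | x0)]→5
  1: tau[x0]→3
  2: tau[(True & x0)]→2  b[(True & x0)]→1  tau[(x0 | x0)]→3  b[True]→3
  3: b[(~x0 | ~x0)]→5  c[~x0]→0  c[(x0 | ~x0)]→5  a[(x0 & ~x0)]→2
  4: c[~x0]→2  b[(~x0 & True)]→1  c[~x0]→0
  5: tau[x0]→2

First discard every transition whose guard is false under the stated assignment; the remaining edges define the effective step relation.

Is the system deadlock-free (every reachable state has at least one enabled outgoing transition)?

Answer: DEADLOCK-FREE

Trace:
Reach set: {0,1,2,3,5}
  0: b→5  [1 exit(s)]
  1: tau→3  [1 exit(s)]
  2: b→1  b→3  tau→2  tau→3  [4 exit(s)]
  3: c→5  [1 exit(s)]
  5: tau→2  [1 exit(s)]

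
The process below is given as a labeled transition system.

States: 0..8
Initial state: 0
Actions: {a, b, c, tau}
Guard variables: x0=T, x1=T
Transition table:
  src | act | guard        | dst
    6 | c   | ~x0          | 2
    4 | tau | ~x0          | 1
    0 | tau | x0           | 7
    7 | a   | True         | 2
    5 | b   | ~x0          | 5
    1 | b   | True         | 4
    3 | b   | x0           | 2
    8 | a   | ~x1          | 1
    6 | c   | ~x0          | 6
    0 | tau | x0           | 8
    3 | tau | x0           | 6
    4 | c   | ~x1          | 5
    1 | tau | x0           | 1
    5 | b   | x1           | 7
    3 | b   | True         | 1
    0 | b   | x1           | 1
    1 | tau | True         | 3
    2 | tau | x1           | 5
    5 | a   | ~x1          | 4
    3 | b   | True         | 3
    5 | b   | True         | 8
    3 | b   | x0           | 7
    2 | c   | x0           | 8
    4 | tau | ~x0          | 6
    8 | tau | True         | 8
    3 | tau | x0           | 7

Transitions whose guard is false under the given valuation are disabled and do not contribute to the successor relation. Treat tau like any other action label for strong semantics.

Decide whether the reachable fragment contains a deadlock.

Reach set: {0,1,2,3,4,5,6,7,8}
  0: b→1  tau→7  tau→8  [deg 3]
  1: b→4  tau→1  tau→3  [deg 3]
  2: c→8  tau→5  [deg 2]
  3: b→1  b→2  b→3  b→7  tau→6  tau→7  [deg 6]
  4: ∅  [no exit]
  5: b→7  b→8  [deg 2]
  6: ∅  [no exit]
  7: a→2  [deg 1]
  8: tau→8  [deg 1]
witness 4: b·b

Answer: DEADLOCK at state 4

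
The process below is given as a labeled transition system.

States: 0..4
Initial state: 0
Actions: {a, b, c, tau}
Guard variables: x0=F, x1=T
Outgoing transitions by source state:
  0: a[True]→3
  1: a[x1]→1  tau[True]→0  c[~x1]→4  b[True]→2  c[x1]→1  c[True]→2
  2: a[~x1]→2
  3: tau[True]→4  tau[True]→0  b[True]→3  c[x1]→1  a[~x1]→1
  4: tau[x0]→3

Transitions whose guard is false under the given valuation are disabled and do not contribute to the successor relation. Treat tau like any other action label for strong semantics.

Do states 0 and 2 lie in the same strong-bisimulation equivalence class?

Answer: NOT BISIMILAR

Working:
Compute ~ classes (split until stable):
  π0 = {{0,1,2,3,4}}
  π1 = {{0},{1},{2,4},{3}}
stable after 2 split(s): 4 block(s)
class of 0: {0}; class of 2: {2,4}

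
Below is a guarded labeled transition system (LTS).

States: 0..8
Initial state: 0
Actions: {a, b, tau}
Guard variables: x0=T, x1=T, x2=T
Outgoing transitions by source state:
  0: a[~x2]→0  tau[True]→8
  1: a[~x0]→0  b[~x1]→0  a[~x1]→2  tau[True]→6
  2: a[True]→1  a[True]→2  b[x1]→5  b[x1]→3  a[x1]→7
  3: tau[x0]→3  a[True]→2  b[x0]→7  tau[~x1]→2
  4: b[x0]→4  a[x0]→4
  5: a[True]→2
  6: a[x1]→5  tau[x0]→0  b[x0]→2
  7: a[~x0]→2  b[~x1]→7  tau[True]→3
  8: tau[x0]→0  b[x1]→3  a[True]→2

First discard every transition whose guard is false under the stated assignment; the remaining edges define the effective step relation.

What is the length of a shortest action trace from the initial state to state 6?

Answer: 4

Analysis:
Layered search for 6:
  L0 = {0}
  L1 = {8}
  L2 = {2,3}
  L3 = {1,5,7}
  L4 = {6}
depth(6)=4, e.g. tau·a·a·tau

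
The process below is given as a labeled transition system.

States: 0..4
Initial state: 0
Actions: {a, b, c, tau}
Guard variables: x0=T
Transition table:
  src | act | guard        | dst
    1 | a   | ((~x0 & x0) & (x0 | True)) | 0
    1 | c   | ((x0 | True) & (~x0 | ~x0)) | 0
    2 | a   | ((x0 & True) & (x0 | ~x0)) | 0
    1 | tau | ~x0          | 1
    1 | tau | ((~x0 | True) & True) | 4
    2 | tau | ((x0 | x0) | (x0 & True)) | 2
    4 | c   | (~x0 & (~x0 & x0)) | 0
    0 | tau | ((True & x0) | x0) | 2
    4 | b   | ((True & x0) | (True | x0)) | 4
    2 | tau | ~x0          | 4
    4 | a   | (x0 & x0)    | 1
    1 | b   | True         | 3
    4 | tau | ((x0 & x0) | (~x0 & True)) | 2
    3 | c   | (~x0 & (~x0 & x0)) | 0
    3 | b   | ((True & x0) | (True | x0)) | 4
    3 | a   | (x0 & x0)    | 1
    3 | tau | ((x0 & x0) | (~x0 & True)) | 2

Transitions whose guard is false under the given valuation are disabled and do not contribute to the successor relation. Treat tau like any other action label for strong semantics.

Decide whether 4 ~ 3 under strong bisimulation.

Answer: BISIMILAR

Working:
Compute ~ classes (split until stable):
  P[0] = {{0,1,2,3,4}}
  P[1] = {{0},{1},{2},{3,4}}
Fixed point at round 2; 4 class(es).
class of 4: {3,4}; class of 3: {3,4}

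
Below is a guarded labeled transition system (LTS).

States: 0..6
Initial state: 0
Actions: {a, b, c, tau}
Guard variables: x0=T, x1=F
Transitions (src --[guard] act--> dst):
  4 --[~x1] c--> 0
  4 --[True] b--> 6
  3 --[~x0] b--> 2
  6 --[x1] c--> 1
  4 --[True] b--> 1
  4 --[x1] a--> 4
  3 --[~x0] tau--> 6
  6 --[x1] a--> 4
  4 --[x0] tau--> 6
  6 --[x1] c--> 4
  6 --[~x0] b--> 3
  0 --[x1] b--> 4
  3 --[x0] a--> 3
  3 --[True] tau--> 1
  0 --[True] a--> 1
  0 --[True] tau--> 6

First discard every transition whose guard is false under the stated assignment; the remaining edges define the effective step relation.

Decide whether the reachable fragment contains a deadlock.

R = {0,1,6}
  0: a→1  tau→6  [2 exit(s)]
  1: ∅  [no exit]
  6: ∅  [no exit]
trace reaching 1: a

Answer: DEADLOCK at state 1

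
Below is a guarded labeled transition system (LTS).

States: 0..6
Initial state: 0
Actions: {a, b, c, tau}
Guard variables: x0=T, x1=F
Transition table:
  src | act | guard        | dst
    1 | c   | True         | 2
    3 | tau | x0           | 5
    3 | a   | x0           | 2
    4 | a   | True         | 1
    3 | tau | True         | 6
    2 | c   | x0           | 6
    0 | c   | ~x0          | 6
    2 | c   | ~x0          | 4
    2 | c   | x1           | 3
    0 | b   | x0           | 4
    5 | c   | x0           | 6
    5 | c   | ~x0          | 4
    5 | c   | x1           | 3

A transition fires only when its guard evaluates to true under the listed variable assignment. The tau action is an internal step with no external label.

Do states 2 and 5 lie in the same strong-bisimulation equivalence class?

Answer: BISIMILAR

Working:
Compute ~ classes (split until stable):
  P[0] = {{0,1,2,3,4,5,6}}
  P[1] = {{0},{1,2,5},{3},{4},{6}}
  P[2] = {{0},{1},{2,5},{3},{4},{6}}
Fixed point at round 3; 6 class(es).
class of 2: {2,5}; class of 5: {2,5}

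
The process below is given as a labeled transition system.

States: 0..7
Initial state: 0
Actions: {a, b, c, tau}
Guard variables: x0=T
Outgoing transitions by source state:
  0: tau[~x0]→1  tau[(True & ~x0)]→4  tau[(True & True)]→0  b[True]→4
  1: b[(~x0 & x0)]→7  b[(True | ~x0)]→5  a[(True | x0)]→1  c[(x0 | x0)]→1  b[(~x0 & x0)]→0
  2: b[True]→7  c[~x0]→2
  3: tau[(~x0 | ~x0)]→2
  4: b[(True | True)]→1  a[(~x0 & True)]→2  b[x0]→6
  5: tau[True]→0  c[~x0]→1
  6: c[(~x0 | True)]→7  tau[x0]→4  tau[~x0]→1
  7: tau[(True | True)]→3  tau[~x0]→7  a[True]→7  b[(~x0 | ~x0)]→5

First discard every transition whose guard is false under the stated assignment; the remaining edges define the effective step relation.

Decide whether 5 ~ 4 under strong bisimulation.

Answer: NOT BISIMILAR

Working:
Refine partition for ~:
  P[0] = {{0,1,2,3,4,5,6,7}}
  P[1] = {{0},{1},{2,4},{3},{5},{6},{7}}
  P[2] = {{0},{1},{2},{3},{4},{5},{6},{7}}
8 equivalence class(es) (converged in 3)
class of 5: {5}; class of 4: {4}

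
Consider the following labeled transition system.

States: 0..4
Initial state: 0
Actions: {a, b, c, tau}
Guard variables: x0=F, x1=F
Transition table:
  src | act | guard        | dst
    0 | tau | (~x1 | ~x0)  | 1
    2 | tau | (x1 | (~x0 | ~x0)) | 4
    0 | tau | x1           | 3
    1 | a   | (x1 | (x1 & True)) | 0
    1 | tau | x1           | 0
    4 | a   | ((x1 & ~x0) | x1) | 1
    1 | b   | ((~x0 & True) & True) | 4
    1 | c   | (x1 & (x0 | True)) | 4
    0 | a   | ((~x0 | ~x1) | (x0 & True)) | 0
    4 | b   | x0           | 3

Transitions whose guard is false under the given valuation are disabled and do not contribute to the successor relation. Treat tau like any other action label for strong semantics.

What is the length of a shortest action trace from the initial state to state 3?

BFS to 3:
  Layer 0: {0}
  Layer 1: {1}
  Layer 2: {4}
3 never appears.

Answer: UNREACHABLE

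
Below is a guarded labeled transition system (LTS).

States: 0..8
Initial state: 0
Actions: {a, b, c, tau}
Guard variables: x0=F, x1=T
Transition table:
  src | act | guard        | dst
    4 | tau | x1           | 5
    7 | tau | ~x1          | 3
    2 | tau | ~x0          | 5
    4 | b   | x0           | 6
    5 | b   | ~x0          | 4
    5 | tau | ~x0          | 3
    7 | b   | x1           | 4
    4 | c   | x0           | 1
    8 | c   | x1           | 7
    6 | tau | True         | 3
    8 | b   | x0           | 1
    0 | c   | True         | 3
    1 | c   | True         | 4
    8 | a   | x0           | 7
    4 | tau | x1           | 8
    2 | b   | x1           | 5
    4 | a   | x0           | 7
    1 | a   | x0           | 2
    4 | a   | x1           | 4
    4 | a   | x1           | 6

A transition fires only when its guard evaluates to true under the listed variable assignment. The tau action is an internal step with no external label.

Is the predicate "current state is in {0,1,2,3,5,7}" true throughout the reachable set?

Inv-set: {0,1,2,3,5,7}
R = {0,3}
  0: safe
  3: safe

Answer: INVARIANT HOLDS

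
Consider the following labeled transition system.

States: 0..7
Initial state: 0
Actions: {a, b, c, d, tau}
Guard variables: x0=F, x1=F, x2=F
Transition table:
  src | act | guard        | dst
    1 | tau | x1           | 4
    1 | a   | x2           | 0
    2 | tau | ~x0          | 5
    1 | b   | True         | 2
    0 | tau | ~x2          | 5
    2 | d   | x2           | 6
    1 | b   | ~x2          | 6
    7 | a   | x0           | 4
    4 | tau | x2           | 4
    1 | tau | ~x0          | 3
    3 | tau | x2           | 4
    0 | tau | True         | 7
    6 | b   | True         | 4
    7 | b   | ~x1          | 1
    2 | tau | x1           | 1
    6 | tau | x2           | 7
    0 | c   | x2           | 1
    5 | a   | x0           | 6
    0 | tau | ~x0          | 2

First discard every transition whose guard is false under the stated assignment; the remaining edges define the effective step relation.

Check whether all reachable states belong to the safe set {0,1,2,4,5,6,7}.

Answer: INVARIANT VIOLATED at state 3

Working:
Safe = {0,1,2,4,5,6,7}
Reachable = {0,1,2,3,4,5,6,7}
  0: ok
  1: ok
  2: ok
  3: outside
  4: ok
  5: ok
  6: ok
  7: ok
witness against invariant: tau·b·tau → 3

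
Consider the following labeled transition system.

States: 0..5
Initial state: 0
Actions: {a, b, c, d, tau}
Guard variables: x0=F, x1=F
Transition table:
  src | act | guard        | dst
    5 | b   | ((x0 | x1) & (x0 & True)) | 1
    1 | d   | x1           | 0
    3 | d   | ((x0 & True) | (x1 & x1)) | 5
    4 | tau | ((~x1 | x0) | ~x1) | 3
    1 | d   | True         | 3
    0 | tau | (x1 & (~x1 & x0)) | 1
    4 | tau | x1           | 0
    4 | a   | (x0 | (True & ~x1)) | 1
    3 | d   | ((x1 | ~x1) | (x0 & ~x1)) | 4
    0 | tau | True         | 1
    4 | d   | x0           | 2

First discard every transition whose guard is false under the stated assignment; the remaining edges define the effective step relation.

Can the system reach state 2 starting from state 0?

5 transition(s) survive guard evaluation.
L0 = {0}
L1 = {1}  cumulative {0,1}
L2 = {3}  cumulative {0,1,3}
L3 = {4}  cumulative {0,1,3,4}
Reach set: {0,1,3,4}

Answer: UNREACHABLE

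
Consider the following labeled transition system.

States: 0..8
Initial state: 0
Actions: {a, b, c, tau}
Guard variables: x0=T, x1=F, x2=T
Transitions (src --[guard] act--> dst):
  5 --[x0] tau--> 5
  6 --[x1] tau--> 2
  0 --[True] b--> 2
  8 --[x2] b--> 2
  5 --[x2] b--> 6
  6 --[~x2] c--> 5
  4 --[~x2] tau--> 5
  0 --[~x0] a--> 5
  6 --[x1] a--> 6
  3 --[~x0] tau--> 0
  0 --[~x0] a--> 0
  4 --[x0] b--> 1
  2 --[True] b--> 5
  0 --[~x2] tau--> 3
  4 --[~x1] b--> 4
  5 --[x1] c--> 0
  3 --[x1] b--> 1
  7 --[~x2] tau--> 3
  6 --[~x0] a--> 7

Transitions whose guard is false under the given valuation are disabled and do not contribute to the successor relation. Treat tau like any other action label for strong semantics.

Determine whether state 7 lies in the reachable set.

Answer: UNREACHABLE

Trace:
After dropping false guards: 7 live edges.
Layer 0: {0}
Layer 1: {2}  cumulative {0,2}
Layer 2: {5}  cumulative {0,2,5}
Layer 3: {6}  cumulative {0,2,5,6}
Reach set: {0,2,5,6}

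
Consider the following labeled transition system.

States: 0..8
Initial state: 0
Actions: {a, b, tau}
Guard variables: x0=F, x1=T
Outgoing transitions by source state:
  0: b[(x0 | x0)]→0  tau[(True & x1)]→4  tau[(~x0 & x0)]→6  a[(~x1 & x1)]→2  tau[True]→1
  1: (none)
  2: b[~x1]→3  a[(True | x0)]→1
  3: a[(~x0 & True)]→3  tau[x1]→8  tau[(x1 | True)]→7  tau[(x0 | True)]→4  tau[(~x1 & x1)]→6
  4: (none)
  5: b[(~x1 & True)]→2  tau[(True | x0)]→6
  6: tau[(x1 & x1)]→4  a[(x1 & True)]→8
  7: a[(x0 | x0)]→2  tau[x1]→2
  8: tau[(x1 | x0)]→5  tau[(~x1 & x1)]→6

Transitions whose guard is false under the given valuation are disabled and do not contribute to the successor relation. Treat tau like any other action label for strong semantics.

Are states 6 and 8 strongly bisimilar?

Answer: NOT BISIMILAR

Analysis:
Refine partition for ~:
  π0 = {{0,1,2,3,4,5,6,7,8}}
  π1 = {{0,5,7,8},{1,4},{2},{3,6}}
  π2 = {{0},{1,4},{2},{3},{5},{6},{7},{8}}
Fixed point at round 3; 8 class(es).
class of 6: {6}; class of 8: {8}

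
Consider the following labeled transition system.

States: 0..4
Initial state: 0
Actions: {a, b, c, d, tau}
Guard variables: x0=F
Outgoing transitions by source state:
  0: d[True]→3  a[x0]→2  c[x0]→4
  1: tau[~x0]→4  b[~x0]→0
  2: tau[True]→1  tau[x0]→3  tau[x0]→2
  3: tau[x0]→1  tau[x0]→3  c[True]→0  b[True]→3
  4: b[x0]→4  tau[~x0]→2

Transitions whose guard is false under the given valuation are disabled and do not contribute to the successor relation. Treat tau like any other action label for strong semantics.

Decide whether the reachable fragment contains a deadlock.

Answer: DEADLOCK-FREE

Analysis:
R = {0,3}
  0: d→3  [1 exit(s)]
  3: b→3  c→0  [2 exit(s)]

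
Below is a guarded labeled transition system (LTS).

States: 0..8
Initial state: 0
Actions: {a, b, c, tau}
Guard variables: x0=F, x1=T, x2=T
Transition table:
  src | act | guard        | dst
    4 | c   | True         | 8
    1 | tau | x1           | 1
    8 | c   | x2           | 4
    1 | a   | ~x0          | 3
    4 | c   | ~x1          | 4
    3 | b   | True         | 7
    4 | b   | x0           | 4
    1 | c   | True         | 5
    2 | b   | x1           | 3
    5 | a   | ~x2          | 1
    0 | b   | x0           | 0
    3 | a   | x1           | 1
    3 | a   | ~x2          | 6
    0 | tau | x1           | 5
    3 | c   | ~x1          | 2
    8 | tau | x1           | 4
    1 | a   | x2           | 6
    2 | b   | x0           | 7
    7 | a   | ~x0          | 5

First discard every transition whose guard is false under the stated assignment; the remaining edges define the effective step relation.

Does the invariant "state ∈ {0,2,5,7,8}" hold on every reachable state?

Allowed set {0,2,5,7,8}
Reach set: {0,5}
  0: ✓
  5: ✓

Answer: INVARIANT HOLDS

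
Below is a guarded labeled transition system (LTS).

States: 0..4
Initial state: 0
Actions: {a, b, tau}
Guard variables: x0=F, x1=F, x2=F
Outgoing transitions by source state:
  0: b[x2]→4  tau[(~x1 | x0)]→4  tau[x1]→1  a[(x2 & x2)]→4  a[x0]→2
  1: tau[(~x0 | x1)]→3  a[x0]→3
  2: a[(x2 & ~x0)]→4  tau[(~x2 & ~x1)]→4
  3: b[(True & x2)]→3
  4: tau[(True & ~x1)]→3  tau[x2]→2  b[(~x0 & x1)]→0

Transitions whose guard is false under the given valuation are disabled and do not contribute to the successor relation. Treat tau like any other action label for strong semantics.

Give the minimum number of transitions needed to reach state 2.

Layered search for 2:
  Layer 0: {0}
  Layer 1: {4}
  Layer 2: {3}
2 never appears.

Answer: UNREACHABLE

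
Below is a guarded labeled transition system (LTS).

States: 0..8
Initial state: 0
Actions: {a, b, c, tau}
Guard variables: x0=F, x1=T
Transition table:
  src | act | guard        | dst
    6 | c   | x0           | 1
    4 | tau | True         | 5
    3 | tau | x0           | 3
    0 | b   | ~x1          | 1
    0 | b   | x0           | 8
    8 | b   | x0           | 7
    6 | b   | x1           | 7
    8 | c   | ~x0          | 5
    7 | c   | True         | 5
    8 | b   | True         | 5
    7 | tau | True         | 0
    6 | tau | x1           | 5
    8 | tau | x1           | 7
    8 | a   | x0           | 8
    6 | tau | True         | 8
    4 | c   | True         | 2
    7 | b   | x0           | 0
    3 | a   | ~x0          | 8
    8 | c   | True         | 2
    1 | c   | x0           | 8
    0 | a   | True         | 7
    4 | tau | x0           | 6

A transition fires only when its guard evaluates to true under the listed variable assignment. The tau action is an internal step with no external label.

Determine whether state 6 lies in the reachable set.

Answer: UNREACHABLE

Analysis:
After dropping false guards: 13 live edges.
depth 0: {0}
depth 1: {7}  total {0,7}
depth 2: {5}  total {0,5,7}
R = {0,5,7}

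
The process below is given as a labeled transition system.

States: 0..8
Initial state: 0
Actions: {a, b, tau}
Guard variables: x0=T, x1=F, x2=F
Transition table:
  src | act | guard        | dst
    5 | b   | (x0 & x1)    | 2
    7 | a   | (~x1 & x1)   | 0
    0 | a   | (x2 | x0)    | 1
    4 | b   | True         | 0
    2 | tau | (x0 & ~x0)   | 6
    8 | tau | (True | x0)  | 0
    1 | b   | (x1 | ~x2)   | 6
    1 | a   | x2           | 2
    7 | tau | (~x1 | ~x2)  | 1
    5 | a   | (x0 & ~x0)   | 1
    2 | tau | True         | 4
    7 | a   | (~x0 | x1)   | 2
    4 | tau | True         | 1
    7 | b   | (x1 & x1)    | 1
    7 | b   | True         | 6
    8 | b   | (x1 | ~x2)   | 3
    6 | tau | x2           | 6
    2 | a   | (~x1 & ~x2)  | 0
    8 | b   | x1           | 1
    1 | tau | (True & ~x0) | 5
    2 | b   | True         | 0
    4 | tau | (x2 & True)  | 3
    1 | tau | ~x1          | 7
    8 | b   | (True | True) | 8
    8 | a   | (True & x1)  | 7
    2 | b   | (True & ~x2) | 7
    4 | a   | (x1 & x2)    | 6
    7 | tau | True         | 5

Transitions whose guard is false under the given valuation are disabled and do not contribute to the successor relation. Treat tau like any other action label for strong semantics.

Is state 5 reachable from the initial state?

Answer: REACHABLE

Working:
After dropping false guards: 15 live edges.
depth 0: {0}
depth 1: {1}  total {0,1}
depth 2: {6,7}  total {0,1,6,7}
depth 3: {5}  total {0,1,5,6,7}
Reachable = {0,1,5,6,7}
trace reaching 5: a·tau·tau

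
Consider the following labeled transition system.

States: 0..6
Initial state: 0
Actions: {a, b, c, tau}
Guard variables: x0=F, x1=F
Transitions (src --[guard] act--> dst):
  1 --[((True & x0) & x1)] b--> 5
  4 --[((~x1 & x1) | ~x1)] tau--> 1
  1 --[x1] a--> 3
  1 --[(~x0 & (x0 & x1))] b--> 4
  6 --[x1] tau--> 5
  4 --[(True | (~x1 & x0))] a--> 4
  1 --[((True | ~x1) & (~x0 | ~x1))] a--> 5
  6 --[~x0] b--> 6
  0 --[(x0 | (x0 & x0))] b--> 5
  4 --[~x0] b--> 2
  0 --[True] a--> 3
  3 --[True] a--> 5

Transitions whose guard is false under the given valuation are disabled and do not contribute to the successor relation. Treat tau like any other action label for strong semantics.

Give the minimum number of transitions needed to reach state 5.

BFS to 5:
  L0 = {0}
  L1 = {3}
  L2 = {5}
first hit 5 at d=2 via a·a

Answer: 2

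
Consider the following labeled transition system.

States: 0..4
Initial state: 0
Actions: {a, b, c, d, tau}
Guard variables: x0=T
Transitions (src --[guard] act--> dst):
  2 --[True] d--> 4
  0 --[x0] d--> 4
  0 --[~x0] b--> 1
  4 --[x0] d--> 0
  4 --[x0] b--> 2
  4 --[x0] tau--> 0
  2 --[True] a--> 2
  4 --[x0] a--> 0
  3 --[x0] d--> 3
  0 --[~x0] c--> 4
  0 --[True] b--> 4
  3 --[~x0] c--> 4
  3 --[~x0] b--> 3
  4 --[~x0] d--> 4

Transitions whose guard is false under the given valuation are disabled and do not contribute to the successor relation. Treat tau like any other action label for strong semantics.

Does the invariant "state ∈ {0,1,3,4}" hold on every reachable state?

Allowed set {0,1,3,4}
R = {0,2,4}
  0: ✓
  2: VIOLATES
  4: ✓
reach 2 via d·b — violates

Answer: INVARIANT VIOLATED at state 2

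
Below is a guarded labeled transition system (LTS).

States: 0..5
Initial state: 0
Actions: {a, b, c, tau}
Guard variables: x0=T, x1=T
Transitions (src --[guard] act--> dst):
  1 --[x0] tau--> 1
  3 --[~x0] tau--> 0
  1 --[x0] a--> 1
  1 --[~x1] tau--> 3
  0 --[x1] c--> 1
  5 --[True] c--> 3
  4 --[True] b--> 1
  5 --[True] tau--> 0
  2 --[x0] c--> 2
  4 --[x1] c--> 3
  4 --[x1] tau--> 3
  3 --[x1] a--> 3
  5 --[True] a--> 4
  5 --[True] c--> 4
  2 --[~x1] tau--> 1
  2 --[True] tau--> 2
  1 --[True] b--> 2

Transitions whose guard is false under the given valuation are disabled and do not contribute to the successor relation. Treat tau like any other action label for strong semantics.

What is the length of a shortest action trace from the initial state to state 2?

BFS to 2:
  L0 = {0}
  L1 = {1}
  L2 = {2}
first hit 2 at d=2 via c·b

Answer: 2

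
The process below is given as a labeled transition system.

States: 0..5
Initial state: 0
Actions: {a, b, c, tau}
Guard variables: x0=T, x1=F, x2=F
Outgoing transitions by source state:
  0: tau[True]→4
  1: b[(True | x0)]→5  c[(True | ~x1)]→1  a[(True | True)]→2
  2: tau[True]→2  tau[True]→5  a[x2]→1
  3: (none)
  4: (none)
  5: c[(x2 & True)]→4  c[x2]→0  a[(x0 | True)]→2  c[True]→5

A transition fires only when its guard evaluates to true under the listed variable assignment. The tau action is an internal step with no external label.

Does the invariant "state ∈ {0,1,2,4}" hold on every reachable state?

Allowed set {0,1,2,4}
R = {0,4}
  0: ok
  4: ok

Answer: INVARIANT HOLDS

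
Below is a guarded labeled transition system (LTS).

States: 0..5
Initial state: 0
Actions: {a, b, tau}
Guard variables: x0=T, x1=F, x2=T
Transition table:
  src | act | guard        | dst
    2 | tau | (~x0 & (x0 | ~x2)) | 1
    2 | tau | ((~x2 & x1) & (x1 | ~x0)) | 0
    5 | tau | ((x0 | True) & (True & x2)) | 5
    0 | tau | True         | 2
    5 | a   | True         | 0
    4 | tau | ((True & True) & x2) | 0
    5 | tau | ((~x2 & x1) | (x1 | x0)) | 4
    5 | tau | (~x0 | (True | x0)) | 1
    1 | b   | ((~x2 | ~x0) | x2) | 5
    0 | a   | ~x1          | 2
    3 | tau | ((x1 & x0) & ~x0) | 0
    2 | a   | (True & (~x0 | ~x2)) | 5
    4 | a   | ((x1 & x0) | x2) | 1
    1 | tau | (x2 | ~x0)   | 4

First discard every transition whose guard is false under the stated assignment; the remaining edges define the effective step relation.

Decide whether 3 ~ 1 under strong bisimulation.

Refine partition for ~:
  round 0: {{0,1,2,3,4,5}}
  round 1: {{0,4,5},{1},{2,3}}
  round 2: {{0},{1},{2,3},{4},{5}}
Fixed point at round 3; 5 class(es).
3∈{2,3}, 1∈{1}

Answer: NOT BISIMILAR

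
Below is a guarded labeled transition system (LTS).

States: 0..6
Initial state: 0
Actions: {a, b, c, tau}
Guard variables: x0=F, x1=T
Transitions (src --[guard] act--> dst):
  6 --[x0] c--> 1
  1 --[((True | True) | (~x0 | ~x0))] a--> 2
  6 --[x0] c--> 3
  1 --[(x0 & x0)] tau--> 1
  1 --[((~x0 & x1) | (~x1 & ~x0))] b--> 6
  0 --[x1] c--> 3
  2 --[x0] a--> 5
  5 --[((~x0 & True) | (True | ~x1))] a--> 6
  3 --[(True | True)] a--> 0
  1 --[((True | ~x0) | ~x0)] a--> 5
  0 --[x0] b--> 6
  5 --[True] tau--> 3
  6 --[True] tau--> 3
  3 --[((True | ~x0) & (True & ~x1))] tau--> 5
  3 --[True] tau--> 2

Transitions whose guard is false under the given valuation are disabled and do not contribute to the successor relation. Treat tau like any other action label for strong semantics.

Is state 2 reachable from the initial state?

Guard filter leaves 9 enabled edge(s).
depth 0: {0}
depth 1: {3}  now seen {0,3}
depth 2: {2}  now seen {0,2,3}
Reach set: {0,2,3}
trace reaching 2: c·tau

Answer: REACHABLE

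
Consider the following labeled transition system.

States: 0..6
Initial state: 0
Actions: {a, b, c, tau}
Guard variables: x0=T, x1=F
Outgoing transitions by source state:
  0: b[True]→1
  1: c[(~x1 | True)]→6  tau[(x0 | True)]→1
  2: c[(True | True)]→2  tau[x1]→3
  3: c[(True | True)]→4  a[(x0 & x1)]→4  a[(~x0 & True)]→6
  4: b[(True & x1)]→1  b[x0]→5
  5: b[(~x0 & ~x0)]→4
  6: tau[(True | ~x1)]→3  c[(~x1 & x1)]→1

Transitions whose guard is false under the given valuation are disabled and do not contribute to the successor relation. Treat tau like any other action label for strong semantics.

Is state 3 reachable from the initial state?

7 transition(s) survive guard evaluation.
Layer 0: {0}
Layer 1: {1}  total {0,1}
Layer 2: {6}  total {0,1,6}
Layer 3: {3}  total {0,1,3,6}
Layer 4: {4}  total {0,1,3,4,6}
Layer 5: {5}  total {0,1,3,4,5,6}
Reach set: {0,1,3,4,5,6}
Path to 3: b·c·tau

Answer: REACHABLE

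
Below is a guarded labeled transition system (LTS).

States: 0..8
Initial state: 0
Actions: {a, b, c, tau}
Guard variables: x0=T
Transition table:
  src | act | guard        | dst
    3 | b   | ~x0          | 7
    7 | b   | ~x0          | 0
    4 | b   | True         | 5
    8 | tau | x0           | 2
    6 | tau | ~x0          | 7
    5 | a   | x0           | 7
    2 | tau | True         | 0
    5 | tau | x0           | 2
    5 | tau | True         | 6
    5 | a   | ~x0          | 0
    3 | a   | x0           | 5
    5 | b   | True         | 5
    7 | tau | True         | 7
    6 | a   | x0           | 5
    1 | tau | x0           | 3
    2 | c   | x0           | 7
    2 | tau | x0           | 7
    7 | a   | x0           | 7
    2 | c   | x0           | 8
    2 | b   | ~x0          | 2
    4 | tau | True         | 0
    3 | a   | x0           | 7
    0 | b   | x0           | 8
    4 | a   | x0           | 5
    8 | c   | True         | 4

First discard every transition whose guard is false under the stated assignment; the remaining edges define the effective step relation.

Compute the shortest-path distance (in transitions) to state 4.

Answer: 2

Trace:
BFS to 4:
  L0 = {0}
  L1 = {8}
  L2 = {2,4}
depth(4)=2, e.g. b·c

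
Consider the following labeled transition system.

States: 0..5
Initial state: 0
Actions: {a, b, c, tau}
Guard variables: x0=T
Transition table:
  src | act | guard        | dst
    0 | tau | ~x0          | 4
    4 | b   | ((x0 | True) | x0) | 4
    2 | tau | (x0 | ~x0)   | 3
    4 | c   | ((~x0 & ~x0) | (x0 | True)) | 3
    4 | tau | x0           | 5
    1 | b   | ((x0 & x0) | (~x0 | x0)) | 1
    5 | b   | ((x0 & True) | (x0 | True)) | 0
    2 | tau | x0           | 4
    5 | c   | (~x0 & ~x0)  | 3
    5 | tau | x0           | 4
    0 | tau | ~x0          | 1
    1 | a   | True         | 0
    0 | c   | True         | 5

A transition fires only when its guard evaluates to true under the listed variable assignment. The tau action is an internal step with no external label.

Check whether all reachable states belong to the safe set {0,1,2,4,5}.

Answer: INVARIANT VIOLATED at state 3

Trace:
Allowed set {0,1,2,4,5}
Reachable = {0,3,4,5}
  0: safe
  3: ✗ unsafe
  4: safe
  5: safe
witness against invariant: c·tau·c → 3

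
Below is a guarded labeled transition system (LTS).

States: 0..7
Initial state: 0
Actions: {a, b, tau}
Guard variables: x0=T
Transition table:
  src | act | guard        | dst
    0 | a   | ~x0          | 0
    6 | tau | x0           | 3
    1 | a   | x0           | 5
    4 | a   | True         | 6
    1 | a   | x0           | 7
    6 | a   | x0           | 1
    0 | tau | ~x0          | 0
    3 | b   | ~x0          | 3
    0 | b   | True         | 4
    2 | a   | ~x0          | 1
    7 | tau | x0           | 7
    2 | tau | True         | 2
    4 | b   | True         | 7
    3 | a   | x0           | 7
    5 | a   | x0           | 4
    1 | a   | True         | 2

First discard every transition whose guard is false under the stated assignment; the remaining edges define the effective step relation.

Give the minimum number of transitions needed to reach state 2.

Layered search for 2:
  depth 0: {0}
  depth 1: {4}
  depth 2: {6,7}
  depth 3: {1,3}
  depth 4: {2,5}
depth(2)=4, e.g. b·a·a·a

Answer: 4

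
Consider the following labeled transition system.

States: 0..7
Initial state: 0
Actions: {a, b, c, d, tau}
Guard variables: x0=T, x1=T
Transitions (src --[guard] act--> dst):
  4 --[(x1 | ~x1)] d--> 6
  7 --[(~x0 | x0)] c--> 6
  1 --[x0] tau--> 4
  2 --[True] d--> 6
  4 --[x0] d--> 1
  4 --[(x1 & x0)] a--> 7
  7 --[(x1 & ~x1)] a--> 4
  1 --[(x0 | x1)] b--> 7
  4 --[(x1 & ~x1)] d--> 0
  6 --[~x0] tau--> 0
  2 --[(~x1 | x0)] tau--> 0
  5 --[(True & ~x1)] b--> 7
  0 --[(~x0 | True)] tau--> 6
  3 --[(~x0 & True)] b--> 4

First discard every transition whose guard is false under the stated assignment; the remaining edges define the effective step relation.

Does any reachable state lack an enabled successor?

Reach set: {0,6}
  0: tau→6  [1 exit(s)]
  6: ∅  [no exit]
witness 6: tau

Answer: DEADLOCK at state 6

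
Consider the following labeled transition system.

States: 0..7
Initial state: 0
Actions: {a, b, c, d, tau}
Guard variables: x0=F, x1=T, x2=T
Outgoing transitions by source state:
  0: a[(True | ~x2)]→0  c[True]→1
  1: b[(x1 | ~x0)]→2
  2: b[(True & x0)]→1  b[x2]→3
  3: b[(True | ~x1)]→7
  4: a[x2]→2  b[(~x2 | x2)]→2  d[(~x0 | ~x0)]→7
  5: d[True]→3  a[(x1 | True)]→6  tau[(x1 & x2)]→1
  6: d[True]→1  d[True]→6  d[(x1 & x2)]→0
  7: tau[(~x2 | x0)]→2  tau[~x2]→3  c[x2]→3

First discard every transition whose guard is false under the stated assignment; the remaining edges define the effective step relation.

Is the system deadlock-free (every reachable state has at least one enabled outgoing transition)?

Answer: DEADLOCK-FREE

Analysis:
Reach set: {0,1,2,3,7}
  0: a→0  c→1  [2 exit(s)]
  1: b→2  [1 exit(s)]
  2: b→3  [1 exit(s)]
  3: b→7  [1 exit(s)]
  7: c→3  [1 exit(s)]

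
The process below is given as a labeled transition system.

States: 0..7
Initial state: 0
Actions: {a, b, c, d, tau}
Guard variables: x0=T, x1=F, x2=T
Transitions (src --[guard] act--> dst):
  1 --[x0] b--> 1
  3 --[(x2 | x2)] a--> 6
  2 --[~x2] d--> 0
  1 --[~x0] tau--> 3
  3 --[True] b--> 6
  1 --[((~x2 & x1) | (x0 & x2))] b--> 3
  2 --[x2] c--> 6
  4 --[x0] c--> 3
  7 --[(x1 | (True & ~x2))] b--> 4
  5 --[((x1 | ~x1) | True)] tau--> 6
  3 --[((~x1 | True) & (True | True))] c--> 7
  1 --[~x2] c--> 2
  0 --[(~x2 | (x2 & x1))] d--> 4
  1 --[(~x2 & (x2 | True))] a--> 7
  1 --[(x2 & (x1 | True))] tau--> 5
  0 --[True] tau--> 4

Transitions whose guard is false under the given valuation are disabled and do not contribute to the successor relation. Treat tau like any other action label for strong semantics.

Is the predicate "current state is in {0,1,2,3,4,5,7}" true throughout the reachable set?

Inv-set: {0,1,2,3,4,5,7}
Reach set: {0,3,4,6,7}
  0: ok
  3: ok
  4: ok
  6: ✗ unsafe
  7: ok
witness against invariant: tau·c·a → 6

Answer: INVARIANT VIOLATED at state 6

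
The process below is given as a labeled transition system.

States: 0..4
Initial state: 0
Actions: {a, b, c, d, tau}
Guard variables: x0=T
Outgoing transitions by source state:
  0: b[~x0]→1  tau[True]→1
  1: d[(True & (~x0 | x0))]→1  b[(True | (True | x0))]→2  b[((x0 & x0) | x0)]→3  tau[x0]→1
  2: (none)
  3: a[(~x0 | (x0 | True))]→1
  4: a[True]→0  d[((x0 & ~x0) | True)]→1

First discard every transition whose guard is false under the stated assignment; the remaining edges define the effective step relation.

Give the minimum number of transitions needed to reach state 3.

Breadth-first toward 3:
  depth 0: {0}
  depth 1: {1}
  depth 2: {2,3}
first hit 3 at d=2 via tau·b

Answer: 2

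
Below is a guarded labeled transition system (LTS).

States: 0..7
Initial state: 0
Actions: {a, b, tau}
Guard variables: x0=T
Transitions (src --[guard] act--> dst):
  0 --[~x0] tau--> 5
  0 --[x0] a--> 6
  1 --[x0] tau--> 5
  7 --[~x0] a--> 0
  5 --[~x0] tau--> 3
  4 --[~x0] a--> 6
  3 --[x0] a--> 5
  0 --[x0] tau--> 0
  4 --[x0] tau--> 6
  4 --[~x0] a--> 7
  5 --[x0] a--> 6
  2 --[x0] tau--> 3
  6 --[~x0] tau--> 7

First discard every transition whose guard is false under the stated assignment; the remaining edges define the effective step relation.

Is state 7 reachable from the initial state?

After dropping false guards: 7 live edges.
Layer 0: {0}
Layer 1: {6}  cumulative {0,6}
Reach set: {0,6}

Answer: UNREACHABLE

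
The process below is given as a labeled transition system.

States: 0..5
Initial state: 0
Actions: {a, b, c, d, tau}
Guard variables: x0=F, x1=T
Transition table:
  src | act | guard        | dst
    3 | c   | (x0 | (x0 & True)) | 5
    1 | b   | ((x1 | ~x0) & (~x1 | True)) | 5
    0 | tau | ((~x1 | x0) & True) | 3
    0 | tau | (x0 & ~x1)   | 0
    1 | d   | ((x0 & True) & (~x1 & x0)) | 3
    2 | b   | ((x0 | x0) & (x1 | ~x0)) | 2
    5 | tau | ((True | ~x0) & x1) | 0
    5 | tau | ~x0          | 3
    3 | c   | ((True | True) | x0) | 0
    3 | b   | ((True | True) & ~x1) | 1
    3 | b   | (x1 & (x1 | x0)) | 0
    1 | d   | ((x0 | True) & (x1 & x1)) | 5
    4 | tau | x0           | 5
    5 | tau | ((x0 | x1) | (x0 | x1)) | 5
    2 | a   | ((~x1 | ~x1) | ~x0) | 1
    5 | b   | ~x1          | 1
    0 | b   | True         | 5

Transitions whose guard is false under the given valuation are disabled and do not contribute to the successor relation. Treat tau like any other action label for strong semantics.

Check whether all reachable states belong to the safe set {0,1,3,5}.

Answer: INVARIANT HOLDS

Working:
Inv-set: {0,1,3,5}
R = {0,3,5}
  0: safe
  3: safe
  5: safe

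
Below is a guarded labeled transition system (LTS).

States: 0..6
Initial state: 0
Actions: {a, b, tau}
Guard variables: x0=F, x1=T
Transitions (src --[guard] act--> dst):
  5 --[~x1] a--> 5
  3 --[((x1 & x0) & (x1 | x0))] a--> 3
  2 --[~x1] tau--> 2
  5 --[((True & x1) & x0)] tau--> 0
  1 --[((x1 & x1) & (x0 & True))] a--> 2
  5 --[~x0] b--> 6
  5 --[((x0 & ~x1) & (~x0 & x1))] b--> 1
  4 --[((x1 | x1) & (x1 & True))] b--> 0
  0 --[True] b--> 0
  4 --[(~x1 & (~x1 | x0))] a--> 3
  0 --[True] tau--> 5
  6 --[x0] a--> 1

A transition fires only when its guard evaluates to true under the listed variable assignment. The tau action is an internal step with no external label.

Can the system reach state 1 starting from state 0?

Answer: UNREACHABLE

Trace:
After dropping false guards: 4 live edges.
Layer 0: {0}
Layer 1: {5}  cumulative {0,5}
Layer 2: {6}  cumulative {0,5,6}
Reachable = {0,5,6}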